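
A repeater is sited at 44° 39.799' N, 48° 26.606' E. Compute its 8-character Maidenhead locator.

LN44fp39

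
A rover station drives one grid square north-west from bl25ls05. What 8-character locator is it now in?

BL25ks96

Longitude extended square 0; −1 → -1, wraps to 9, carry into subsquare.
Longitude subsquare l = 11; −1 → 10 = k.
Latitude extended square 5; +1 → 6.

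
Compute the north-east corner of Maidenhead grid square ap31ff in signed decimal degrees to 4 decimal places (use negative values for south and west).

61.2500, -173.5000

Field A=0, P=15: +0·20° lon, +15·10° lat → SW at lon -180°, lat 60°.
Square 3, 1: +3·2° lon, +1·1° lat → SW at lon -174°, lat 61°.
Subsquare f=5, f=5: +5·0.0833333° lon, +5·0.0416667° lat → SW at lon -173.583°, lat 61.2083°.
Cell spans 0.0833333° lon × 0.0416667° lat. NE corner is SW corner plus one full cell.
latitude 61.2500, longitude -173.5000.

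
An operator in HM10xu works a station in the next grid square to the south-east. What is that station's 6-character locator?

HM20at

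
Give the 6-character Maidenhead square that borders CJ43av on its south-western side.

CJ33xu

Longitude subsquare a = 0; −1 → -1, wraps to 23 = x, carry into square.
Longitude square 4; −1 → 3.
Latitude subsquare v = 21; −1 → 20 = u.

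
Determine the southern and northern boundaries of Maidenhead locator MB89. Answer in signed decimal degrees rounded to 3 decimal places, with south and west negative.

Field M=12, B=1: +12·20° lon, +1·10° lat → SW at lon 60°, lat -80°.
Square 8, 9: +8·2° lon, +9·1° lat → SW at lon 76°, lat -71°.
Cell spans 2° lon × 1° lat.
south -71.000, north -70.000.

-71.000, -70.000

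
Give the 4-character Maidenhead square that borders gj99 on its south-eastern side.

Longitude square 9; +1 → 10, wraps to 0, carry into field.
Longitude field G = 6; +1 → 7 = H.
Latitude square 9; −1 → 8.

HJ08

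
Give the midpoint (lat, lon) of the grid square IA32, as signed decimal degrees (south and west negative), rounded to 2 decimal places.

Field I=8, A=0: +8·20° lon, +0·10° lat → SW at lon -20°, lat -90°.
Square 3, 2: +3·2° lon, +2·1° lat → SW at lon -14°, lat -88°.
Cell spans 2° lon × 1° lat. Centre is SW corner plus half of each.
latitude -87.50, longitude -13.00.

-87.50, -13.00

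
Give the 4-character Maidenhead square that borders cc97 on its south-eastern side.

DC06

Longitude square 9; +1 → 10, wraps to 0, carry into field.
Longitude field C = 2; +1 → 3 = D.
Latitude square 7; −1 → 6.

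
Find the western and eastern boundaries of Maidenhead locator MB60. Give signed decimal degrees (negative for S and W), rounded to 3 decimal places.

Field M=12, B=1: +12·20° lon, +1·10° lat → SW at lon 60°, lat -80°.
Square 6, 0: +6·2° lon, +0·1° lat → SW at lon 72°, lat -80°.
Cell spans 2° lon × 1° lat.
west 72.000, east 74.000.

72.000, 74.000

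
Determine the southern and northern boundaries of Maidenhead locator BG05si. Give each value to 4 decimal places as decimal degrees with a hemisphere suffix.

Field B=1, G=6: +1·20° lon, +6·10° lat → SW at lon -160°, lat -30°.
Square 0, 5: +0·2° lon, +5·1° lat → SW at lon -160°, lat -25°.
Subsquare s=18, i=8: +18·0.0833333° lon, +8·0.0416667° lat → SW at lon -158.5°, lat -24.6667°.
Cell spans 0.0833333° lon × 0.0416667° lat.
south 24.6667° S, north 24.6250° S.

24.6667° S, 24.6250° S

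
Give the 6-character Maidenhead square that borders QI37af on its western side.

Longitude subsquare a = 0; −1 → -1, wraps to 23 = x, carry into square.
Longitude square 3; −1 → 2.
The latitude characters are unchanged.

QI27xf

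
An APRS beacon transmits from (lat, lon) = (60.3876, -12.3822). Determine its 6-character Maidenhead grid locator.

IP30tj

Offset from 180°W / 90°S: lon 167.6178°, lat 150.3876°.
Field (20°×10°, letters A–R): lon ⌊167.6178/20⌋ = 8 → I; lat ⌊150.3876/10⌋ = 15 → P.
Square (2°×1°, digits 0–9): lon ⌊7.6178/2⌋ = 3; lat ⌊0.3876/1⌋ = 0.
Subsquare (5′×2.5′, letters a–x): lon ⌊1.6178/0.0833333⌋ = 19 → t; lat ⌊0.3876/0.0416667⌋ = 9 → j.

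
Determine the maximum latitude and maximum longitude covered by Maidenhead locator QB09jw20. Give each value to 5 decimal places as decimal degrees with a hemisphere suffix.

70.07917° S, 140.77500° E

Field Q=16, B=1: +16·20° lon, +1·10° lat → SW at lon 140°, lat -80°.
Square 0, 9: +0·2° lon, +9·1° lat → SW at lon 140°, lat -71°.
Subsquare j=9, w=22: +9·0.0833333° lon, +22·0.0416667° lat → SW at lon 140.75°, lat -70.0833°.
Extended square 2, 0: +2·0.00833333° lon, +0·0.00416667° lat → SW at lon 140.767°, lat -70.0833°.
Cell spans 0.00833333° lon × 0.00416667° lat. NE corner is SW corner plus one full cell.
latitude 70.07917° S, longitude 140.77500° E.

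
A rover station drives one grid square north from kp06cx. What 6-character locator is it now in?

Latitude subsquare x = 23; +1 → 24, wraps to 0 = a, carry into square.
Latitude square 6; +1 → 7.
The longitude characters are unchanged.

KP07ca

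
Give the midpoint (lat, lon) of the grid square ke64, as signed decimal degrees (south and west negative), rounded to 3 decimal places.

Field K=10, E=4: +10·20° lon, +4·10° lat → SW at lon 20°, lat -50°.
Square 6, 4: +6·2° lon, +4·1° lat → SW at lon 32°, lat -46°.
Cell spans 2° lon × 1° lat. Centre is SW corner plus half of each.
latitude -45.500, longitude 33.000.

-45.500, 33.000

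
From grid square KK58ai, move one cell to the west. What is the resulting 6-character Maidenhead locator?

Longitude subsquare a = 0; −1 → -1, wraps to 23 = x, carry into square.
Longitude square 5; −1 → 4.
The latitude characters are unchanged.

KK48xi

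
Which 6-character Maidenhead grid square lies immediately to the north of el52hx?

EL53ha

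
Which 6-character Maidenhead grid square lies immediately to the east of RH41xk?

RH51ak

Longitude subsquare x = 23; +1 → 24, wraps to 0 = a, carry into square.
Longitude square 4; +1 → 5.
The latitude characters are unchanged.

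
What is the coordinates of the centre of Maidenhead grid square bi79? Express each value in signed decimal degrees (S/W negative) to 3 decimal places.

-0.500, -145.000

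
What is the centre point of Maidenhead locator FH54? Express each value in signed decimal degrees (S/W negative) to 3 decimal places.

-15.500, -69.000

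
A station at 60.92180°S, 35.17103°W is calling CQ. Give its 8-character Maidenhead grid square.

Shift to the Maidenhead origin (180°W, 90°S): lon 144.82897, lat 29.07820.
Field: lon ⌊144.82897/20⌋ = 7 → H; lat ⌊29.07820/10⌋ = 2 → C.
Square: lon ⌊4.82897/2⌋ = 2; lat ⌊9.07820/1⌋ = 9.
Subsquare: lon ⌊0.82897/0.0833333⌋ = 9 → j; lat ⌊0.07820/0.0416667⌋ = 1 → b.
Extended square: lon ⌊0.07897/0.00833333⌋ = 9; lat ⌊0.03653/0.00416667⌋ = 8.

HC29jb98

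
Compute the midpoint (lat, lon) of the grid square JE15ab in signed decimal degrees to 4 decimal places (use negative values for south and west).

Field J=9, E=4: +9·20° lon, +4·10° lat → SW at lon 0°, lat -50°.
Square 1, 5: +1·2° lon, +5·1° lat → SW at lon 2°, lat -45°.
Subsquare a=0, b=1: +0·0.0833333° lon, +1·0.0416667° lat → SW at lon 2°, lat -44.9583°.
Cell spans 0.0833333° lon × 0.0416667° lat. Centre is SW corner plus half of each.
latitude -44.9375, longitude 2.0417.

-44.9375, 2.0417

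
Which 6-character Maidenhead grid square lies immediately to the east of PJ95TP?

PJ95up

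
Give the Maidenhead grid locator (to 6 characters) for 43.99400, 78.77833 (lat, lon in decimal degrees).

MN93jx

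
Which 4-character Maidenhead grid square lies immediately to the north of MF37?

MF38

Latitude square 7; +1 → 8.
The longitude characters are unchanged.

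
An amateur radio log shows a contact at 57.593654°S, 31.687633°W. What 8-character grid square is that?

Add 180° to longitude and 90° to latitude: 148.31237, 32.40635.
Field: 148.31237/20 → 7 → H, 32.40635/10 → 3 → D; chars HD.
Square: 8.31237/2 → 4, 2.40635/1 → 2; chars 42.
Subsquare: 0.31237/0.0833333 → 3 → d, 0.40635/0.0416667 → 9 → j; chars dj.
Extended square: 0.06237/0.00833333 → 7, 0.03135/0.00416667 → 7; chars 77.

HD42dj77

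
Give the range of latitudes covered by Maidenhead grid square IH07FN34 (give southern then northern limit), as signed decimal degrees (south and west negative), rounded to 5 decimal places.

-12.44167, -12.43750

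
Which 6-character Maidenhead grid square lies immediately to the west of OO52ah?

OO42xh

Longitude subsquare a = 0; −1 → -1, wraps to 23 = x, carry into square.
Longitude square 5; −1 → 4.
The latitude characters are unchanged.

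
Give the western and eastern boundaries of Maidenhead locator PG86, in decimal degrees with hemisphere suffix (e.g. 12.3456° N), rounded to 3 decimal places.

136.000° E, 138.000° E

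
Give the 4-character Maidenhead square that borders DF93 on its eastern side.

Longitude square 9; +1 → 10, wraps to 0, carry into field.
Longitude field D = 3; +1 → 4 = E.
The latitude characters are unchanged.

EF03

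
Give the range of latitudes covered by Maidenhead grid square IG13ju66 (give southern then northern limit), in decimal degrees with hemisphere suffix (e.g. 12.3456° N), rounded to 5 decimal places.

26.14167° S, 26.13750° S

Field I=8, G=6: +8·20° lon, +6·10° lat → SW at lon -20°, lat -30°.
Square 1, 3: +1·2° lon, +3·1° lat → SW at lon -18°, lat -27°.
Subsquare j=9, u=20: +9·0.0833333° lon, +20·0.0416667° lat → SW at lon -17.25°, lat -26.1667°.
Extended square 6, 6: +6·0.00833333° lon, +6·0.00416667° lat → SW at lon -17.2°, lat -26.1417°.
Cell spans 0.00833333° lon × 0.00416667° lat.
south 26.14167° S, north 26.13750° S.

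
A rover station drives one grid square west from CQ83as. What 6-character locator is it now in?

CQ73xs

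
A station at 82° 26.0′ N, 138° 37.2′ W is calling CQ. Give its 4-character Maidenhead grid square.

CR02

Offset from 180°W / 90°S: lon 41.38°, lat 172.43°.
Field: 41.38/20 → 2 → C, 172.43/10 → 17 → R; chars CR.
Square: 1.38/2 → 0, 2.43/1 → 2; chars 02.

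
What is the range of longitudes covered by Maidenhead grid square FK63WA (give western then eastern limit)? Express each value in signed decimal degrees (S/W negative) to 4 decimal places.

-66.1667, -66.0833

Field F=5, K=10: +5·20° lon, +10·10° lat → SW at lon -80°, lat 10°.
Square 6, 3: +6·2° lon, +3·1° lat → SW at lon -68°, lat 13°.
Subsquare w=22, a=0: +22·0.0833333° lon, +0·0.0416667° lat → SW at lon -66.1667°, lat 13°.
Cell spans 0.0833333° lon × 0.0416667° lat.
west -66.1667, east -66.0833.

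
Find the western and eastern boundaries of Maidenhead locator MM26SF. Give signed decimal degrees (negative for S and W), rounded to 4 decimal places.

65.5000, 65.5833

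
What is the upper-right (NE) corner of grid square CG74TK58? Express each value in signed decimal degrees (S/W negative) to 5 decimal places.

-25.54583, -124.36667

Field C=2, G=6: +2·20° lon, +6·10° lat → SW at lon -140°, lat -30°.
Square 7, 4: +7·2° lon, +4·1° lat → SW at lon -126°, lat -26°.
Subsquare t=19, k=10: +19·0.0833333° lon, +10·0.0416667° lat → SW at lon -124.417°, lat -25.5833°.
Extended square 5, 8: +5·0.00833333° lon, +8·0.00416667° lat → SW at lon -124.375°, lat -25.55°.
Cell spans 0.00833333° lon × 0.00416667° lat. NE corner is SW corner plus one full cell.
latitude -25.54583, longitude -124.36667.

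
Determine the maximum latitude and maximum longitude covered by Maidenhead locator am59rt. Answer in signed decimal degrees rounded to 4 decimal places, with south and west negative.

39.8333, -168.5000

Field A=0, M=12: +0·20° lon, +12·10° lat → SW at lon -180°, lat 30°.
Square 5, 9: +5·2° lon, +9·1° lat → SW at lon -170°, lat 39°.
Subsquare r=17, t=19: +17·0.0833333° lon, +19·0.0416667° lat → SW at lon -168.583°, lat 39.7917°.
Cell spans 0.0833333° lon × 0.0416667° lat. NE corner is SW corner plus one full cell.
latitude 39.8333, longitude -168.5000.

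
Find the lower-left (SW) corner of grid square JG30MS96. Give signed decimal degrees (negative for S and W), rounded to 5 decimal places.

-29.22500, 7.07500

Field J=9, G=6: +9·20° lon, +6·10° lat → SW at lon 0°, lat -30°.
Square 3, 0: +3·2° lon, +0·1° lat → SW at lon 6°, lat -30°.
Subsquare m=12, s=18: +12·0.0833333° lon, +18·0.0416667° lat → SW at lon 7°, lat -29.25°.
Extended square 9, 6: +9·0.00833333° lon, +6·0.00416667° lat → SW at lon 7.075°, lat -29.225°.
latitude -29.22500, longitude 7.07500.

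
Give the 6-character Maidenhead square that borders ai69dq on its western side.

AI69cq

Longitude subsquare d = 3; −1 → 2 = c.
The latitude characters are unchanged.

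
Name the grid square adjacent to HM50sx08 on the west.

HM50rx98

Longitude extended square 0; −1 → -1, wraps to 9, carry into subsquare.
Longitude subsquare s = 18; −1 → 17 = r.
The latitude characters are unchanged.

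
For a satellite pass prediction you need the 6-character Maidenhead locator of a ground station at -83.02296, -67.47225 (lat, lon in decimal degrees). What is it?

FA66gx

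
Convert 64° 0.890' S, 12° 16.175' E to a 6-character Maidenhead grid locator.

JC65dx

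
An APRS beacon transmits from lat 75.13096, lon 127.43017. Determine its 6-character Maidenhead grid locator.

PQ35rd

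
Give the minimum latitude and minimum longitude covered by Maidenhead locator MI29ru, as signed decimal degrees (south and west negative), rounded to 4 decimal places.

-0.1667, 65.4167

Field M=12, I=8: +12·20° lon, +8·10° lat → SW at lon 60°, lat -10°.
Square 2, 9: +2·2° lon, +9·1° lat → SW at lon 64°, lat -1°.
Subsquare r=17, u=20: +17·0.0833333° lon, +20·0.0416667° lat → SW at lon 65.4167°, lat -0.166667°.
latitude -0.1667, longitude 65.4167.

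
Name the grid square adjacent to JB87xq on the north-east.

JB97ar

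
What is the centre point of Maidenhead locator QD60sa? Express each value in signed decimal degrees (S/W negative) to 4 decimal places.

-59.9792, 153.5417

Field Q=16, D=3: +16·20° lon, +3·10° lat → SW at lon 140°, lat -60°.
Square 6, 0: +6·2° lon, +0·1° lat → SW at lon 152°, lat -60°.
Subsquare s=18, a=0: +18·0.0833333° lon, +0·0.0416667° lat → SW at lon 153.5°, lat -60°.
Cell spans 0.0833333° lon × 0.0416667° lat. Centre is SW corner plus half of each.
latitude -59.9792, longitude 153.5417.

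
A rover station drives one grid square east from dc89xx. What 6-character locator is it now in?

Longitude subsquare x = 23; +1 → 24, wraps to 0 = a, carry into square.
Longitude square 8; +1 → 9.
The latitude characters are unchanged.

DC99ax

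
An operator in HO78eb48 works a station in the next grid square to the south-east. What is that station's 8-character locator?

Longitude extended square 4; +1 → 5.
Latitude extended square 8; −1 → 7.

HO78eb57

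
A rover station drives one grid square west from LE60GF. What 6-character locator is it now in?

LE60ff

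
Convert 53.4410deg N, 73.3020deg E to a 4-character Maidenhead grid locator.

MO63

Add 180° to longitude and 90° to latitude: 253.30, 143.44.
Field: 253.30/20 → 12 → M, 143.44/10 → 14 → O; chars MO.
Square: 13.30/2 → 6, 3.44/1 → 3; chars 63.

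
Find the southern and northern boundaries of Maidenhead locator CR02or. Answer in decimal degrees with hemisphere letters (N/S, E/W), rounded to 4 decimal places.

Field C=2, R=17: +2·20° lon, +17·10° lat → SW at lon -140°, lat 80°.
Square 0, 2: +0·2° lon, +2·1° lat → SW at lon -140°, lat 82°.
Subsquare o=14, r=17: +14·0.0833333° lon, +17·0.0416667° lat → SW at lon -138.833°, lat 82.7083°.
Cell spans 0.0833333° lon × 0.0416667° lat.
south 82.7083° N, north 82.7500° N.

82.7083° N, 82.7500° N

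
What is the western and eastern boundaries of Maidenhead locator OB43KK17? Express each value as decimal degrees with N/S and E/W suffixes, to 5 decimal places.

Field O=14, B=1: +14·20° lon, +1·10° lat → SW at lon 100°, lat -80°.
Square 4, 3: +4·2° lon, +3·1° lat → SW at lon 108°, lat -77°.
Subsquare k=10, k=10: +10·0.0833333° lon, +10·0.0416667° lat → SW at lon 108.833°, lat -76.5833°.
Extended square 1, 7: +1·0.00833333° lon, +7·0.00416667° lat → SW at lon 108.842°, lat -76.5542°.
Cell spans 0.00833333° lon × 0.00416667° lat.
west 108.84167° E, east 108.85000° E.

108.84167° E, 108.85000° E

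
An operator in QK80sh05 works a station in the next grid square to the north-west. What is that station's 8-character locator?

Longitude extended square 0; −1 → -1, wraps to 9, carry into subsquare.
Longitude subsquare s = 18; −1 → 17 = r.
Latitude extended square 5; +1 → 6.

QK80rh96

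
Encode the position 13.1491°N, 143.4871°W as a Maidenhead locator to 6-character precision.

Offset from 180°W / 90°S: lon 36.5129°, lat 103.1491°.
Field: lon ⌊36.5129/20⌋ = 1 → B; lat ⌊103.1491/10⌋ = 10 → K.
Square: lon ⌊16.5129/2⌋ = 8; lat ⌊3.1491/1⌋ = 3.
Subsquare: lon ⌊0.5129/0.0833333⌋ = 6 → g; lat ⌊0.1491/0.0416667⌋ = 3 → d.

BK83gd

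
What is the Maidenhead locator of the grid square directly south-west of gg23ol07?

Longitude extended square 0; −1 → -1, wraps to 9, carry into subsquare.
Longitude subsquare o = 14; −1 → 13 = n.
Latitude extended square 7; −1 → 6.

GG23nl96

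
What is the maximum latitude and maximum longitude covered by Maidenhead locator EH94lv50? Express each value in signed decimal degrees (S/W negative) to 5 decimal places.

Field E=4, H=7: +4·20° lon, +7·10° lat → SW at lon -100°, lat -20°.
Square 9, 4: +9·2° lon, +4·1° lat → SW at lon -82°, lat -16°.
Subsquare l=11, v=21: +11·0.0833333° lon, +21·0.0416667° lat → SW at lon -81.0833°, lat -15.125°.
Extended square 5, 0: +5·0.00833333° lon, +0·0.00416667° lat → SW at lon -81.0417°, lat -15.125°.
Cell spans 0.00833333° lon × 0.00416667° lat. NE corner is SW corner plus one full cell.
latitude -15.12083, longitude -81.03333.

-15.12083, -81.03333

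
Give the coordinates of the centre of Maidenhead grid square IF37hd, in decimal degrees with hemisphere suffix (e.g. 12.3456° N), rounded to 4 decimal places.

32.8542° S, 13.3750° W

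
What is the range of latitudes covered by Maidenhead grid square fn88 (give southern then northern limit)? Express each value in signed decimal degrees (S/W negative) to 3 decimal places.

Field F=5, N=13: +5·20° lon, +13·10° lat → SW at lon -80°, lat 40°.
Square 8, 8: +8·2° lon, +8·1° lat → SW at lon -64°, lat 48°.
Cell spans 2° lon × 1° lat.
south 48.000, north 49.000.

48.000, 49.000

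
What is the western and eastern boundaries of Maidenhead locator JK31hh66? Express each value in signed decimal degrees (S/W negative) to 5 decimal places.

6.63333, 6.64167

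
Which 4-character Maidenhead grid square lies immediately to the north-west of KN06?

Longitude square 0; −1 → -1, wraps to 9, carry into field.
Longitude field K = 10; −1 → 9 = J.
Latitude square 6; +1 → 7.

JN97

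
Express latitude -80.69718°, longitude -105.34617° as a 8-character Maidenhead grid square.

DA79hh82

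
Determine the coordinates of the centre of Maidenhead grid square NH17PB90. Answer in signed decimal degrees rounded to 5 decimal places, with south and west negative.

-12.95625, 83.32917

Field N=13, H=7: +13·20° lon, +7·10° lat → SW at lon 80°, lat -20°.
Square 1, 7: +1·2° lon, +7·1° lat → SW at lon 82°, lat -13°.
Subsquare p=15, b=1: +15·0.0833333° lon, +1·0.0416667° lat → SW at lon 83.25°, lat -12.9583°.
Extended square 9, 0: +9·0.00833333° lon, +0·0.00416667° lat → SW at lon 83.325°, lat -12.9583°.
Cell spans 0.00833333° lon × 0.00416667° lat. Centre is SW corner plus half of each.
latitude -12.95625, longitude 83.32917.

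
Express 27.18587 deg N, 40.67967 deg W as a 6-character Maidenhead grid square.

GL97pe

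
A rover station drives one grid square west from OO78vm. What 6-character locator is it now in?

OO78um

Longitude subsquare v = 21; −1 → 20 = u.
The latitude characters are unchanged.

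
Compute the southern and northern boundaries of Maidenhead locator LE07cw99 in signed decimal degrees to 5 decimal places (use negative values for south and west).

Field L=11, E=4: +11·20° lon, +4·10° lat → SW at lon 40°, lat -50°.
Square 0, 7: +0·2° lon, +7·1° lat → SW at lon 40°, lat -43°.
Subsquare c=2, w=22: +2·0.0833333° lon, +22·0.0416667° lat → SW at lon 40.1667°, lat -42.0833°.
Extended square 9, 9: +9·0.00833333° lon, +9·0.00416667° lat → SW at lon 40.2417°, lat -42.0458°.
Cell spans 0.00833333° lon × 0.00416667° lat.
south -42.04583, north -42.04167.

-42.04583, -42.04167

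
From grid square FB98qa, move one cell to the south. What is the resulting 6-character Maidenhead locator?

Latitude subsquare a = 0; −1 → -1, wraps to 23 = x, carry into square.
Latitude square 8; −1 → 7.
The longitude characters are unchanged.

FB97qx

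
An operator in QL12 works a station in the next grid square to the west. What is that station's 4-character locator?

Longitude square 1; −1 → 0.
The latitude characters are unchanged.

QL02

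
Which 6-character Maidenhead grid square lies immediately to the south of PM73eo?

Latitude subsquare o = 14; −1 → 13 = n.
The longitude characters are unchanged.

PM73en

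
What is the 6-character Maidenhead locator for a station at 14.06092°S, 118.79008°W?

DH05ow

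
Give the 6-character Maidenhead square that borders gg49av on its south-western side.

GG39xu

Longitude subsquare a = 0; −1 → -1, wraps to 23 = x, carry into square.
Longitude square 4; −1 → 3.
Latitude subsquare v = 21; −1 → 20 = u.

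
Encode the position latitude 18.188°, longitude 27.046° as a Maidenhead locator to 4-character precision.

KK38

Add 180° to longitude and 90° to latitude: 207.05, 108.19.
Field: 207.05/20 → 10 → K, 108.19/10 → 10 → K; chars KK.
Square: 7.05/2 → 3, 8.19/1 → 8; chars 38.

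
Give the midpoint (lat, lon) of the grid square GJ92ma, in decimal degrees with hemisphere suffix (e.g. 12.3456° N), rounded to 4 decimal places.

2.0208° N, 40.9583° W

Field G=6, J=9: +6·20° lon, +9·10° lat → SW at lon -60°, lat 0°.
Square 9, 2: +9·2° lon, +2·1° lat → SW at lon -42°, lat 2°.
Subsquare m=12, a=0: +12·0.0833333° lon, +0·0.0416667° lat → SW at lon -41°, lat 2°.
Cell spans 0.0833333° lon × 0.0416667° lat. Centre is SW corner plus half of each.
latitude 2.0208° N, longitude 40.9583° W.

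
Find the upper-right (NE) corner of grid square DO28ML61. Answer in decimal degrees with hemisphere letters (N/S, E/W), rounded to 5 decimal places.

Field D=3, O=14: +3·20° lon, +14·10° lat → SW at lon -120°, lat 50°.
Square 2, 8: +2·2° lon, +8·1° lat → SW at lon -116°, lat 58°.
Subsquare m=12, l=11: +12·0.0833333° lon, +11·0.0416667° lat → SW at lon -115°, lat 58.4583°.
Extended square 6, 1: +6·0.00833333° lon, +1·0.00416667° lat → SW at lon -114.95°, lat 58.4625°.
Cell spans 0.00833333° lon × 0.00416667° lat. NE corner is SW corner plus one full cell.
latitude 58.46667° N, longitude 114.94167° W.

58.46667° N, 114.94167° W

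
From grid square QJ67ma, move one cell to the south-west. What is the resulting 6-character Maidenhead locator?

Longitude subsquare m = 12; −1 → 11 = l.
Latitude subsquare a = 0; −1 → -1, wraps to 23 = x, carry into square.
Latitude square 7; −1 → 6.

QJ66lx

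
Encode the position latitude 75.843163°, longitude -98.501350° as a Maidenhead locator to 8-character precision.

EQ05ru92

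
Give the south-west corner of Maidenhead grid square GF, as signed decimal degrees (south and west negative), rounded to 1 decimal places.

Field G=6, F=5: +6·20° lon, +5·10° lat → SW at lon -60°, lat -40°.
latitude -40.0, longitude -60.0.

-40.0, -60.0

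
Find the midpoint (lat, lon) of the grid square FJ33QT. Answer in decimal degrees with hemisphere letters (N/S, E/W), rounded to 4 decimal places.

3.8125° N, 72.6250° W

Field F=5, J=9: +5·20° lon, +9·10° lat → SW at lon -80°, lat 0°.
Square 3, 3: +3·2° lon, +3·1° lat → SW at lon -74°, lat 3°.
Subsquare q=16, t=19: +16·0.0833333° lon, +19·0.0416667° lat → SW at lon -72.6667°, lat 3.79167°.
Cell spans 0.0833333° lon × 0.0416667° lat. Centre is SW corner plus half of each.
latitude 3.8125° N, longitude 72.6250° W.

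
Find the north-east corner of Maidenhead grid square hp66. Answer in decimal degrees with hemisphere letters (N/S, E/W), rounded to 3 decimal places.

67.000° N, 26.000° W

Field H=7, P=15: +7·20° lon, +15·10° lat → SW at lon -40°, lat 60°.
Square 6, 6: +6·2° lon, +6·1° lat → SW at lon -28°, lat 66°.
Cell spans 2° lon × 1° lat. NE corner is SW corner plus one full cell.
latitude 67.000° N, longitude 26.000° W.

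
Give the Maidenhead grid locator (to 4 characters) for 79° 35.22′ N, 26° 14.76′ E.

KQ39

Offset from 180°W / 90°S: lon 206.25°, lat 169.59°.
Field: lon ⌊206.25/20⌋ = 10 → K; lat ⌊169.59/10⌋ = 16 → Q.
Square: lon ⌊6.25/2⌋ = 3; lat ⌊9.59/1⌋ = 9.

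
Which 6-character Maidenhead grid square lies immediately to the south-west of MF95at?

Longitude subsquare a = 0; −1 → -1, wraps to 23 = x, carry into square.
Longitude square 9; −1 → 8.
Latitude subsquare t = 19; −1 → 18 = s.

MF85xs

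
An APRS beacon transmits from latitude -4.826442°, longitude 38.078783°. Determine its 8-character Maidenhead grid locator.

KI95ae91

Add 180° to longitude and 90° to latitude: 218.07878, 85.17356.
Field: lon ⌊218.07878/20⌋ = 10 → K; lat ⌊85.17356/10⌋ = 8 → I.
Square: lon ⌊18.07878/2⌋ = 9; lat ⌊5.17356/1⌋ = 5.
Subsquare: lon ⌊0.07878/0.0833333⌋ = 0 → a; lat ⌊0.17356/0.0416667⌋ = 4 → e.
Extended square: lon ⌊0.07878/0.00833333⌋ = 9; lat ⌊0.00689/0.00416667⌋ = 1.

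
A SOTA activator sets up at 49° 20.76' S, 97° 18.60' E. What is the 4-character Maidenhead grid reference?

Add 180° to longitude and 90° to latitude: 277.31, 40.65.
Field: 277.31/20 → 13 → N, 40.65/10 → 4 → E; chars NE.
Square: 17.31/2 → 8, 0.65/1 → 0; chars 80.

NE80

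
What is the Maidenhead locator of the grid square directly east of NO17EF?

NO17ff

Longitude subsquare e = 4; +1 → 5 = f.
The latitude characters are unchanged.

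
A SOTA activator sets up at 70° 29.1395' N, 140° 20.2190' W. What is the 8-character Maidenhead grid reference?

BQ90tl96

Offset from 180°W / 90°S: lon 39.66302°, lat 160.48566°.
Field: lon ⌊39.66302/20⌋ = 1 → B; lat ⌊160.48566/10⌋ = 16 → Q.
Square: lon ⌊19.66302/2⌋ = 9; lat ⌊0.48566/1⌋ = 0.
Subsquare: lon ⌊1.66302/0.0833333⌋ = 19 → t; lat ⌊0.48566/0.0416667⌋ = 11 → l.
Extended square: lon ⌊0.07968/0.00833333⌋ = 9; lat ⌊0.02732/0.00416667⌋ = 6.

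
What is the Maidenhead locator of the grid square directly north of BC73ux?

BC74ua

Latitude subsquare x = 23; +1 → 24, wraps to 0 = a, carry into square.
Latitude square 3; +1 → 4.
The longitude characters are unchanged.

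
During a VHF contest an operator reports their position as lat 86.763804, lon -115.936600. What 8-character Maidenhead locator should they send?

DR26as73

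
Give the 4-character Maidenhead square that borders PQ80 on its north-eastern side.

Longitude square 8; +1 → 9.
Latitude square 0; +1 → 1.

PQ91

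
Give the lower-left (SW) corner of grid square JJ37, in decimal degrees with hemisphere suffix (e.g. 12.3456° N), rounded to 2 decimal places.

Field J=9, J=9: +9·20° lon, +9·10° lat → SW at lon 0°, lat 0°.
Square 3, 7: +3·2° lon, +7·1° lat → SW at lon 6°, lat 7°.
latitude 7.00° N, longitude 6.00° E.

7.00° N, 6.00° E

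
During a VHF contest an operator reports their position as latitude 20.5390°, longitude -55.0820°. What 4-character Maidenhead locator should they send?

GL20

Add 180° to longitude and 90° to latitude: 124.92, 110.54.
Field: lon ⌊124.92/20⌋ = 6 → G; lat ⌊110.54/10⌋ = 11 → L.
Square: lon ⌊4.92/2⌋ = 2; lat ⌊0.54/1⌋ = 0.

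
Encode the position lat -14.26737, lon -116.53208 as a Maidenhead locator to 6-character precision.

DH15rr

Add 180° to longitude and 90° to latitude: 63.4679, 75.7326.
Field: 63.4679/20 → 3 → D, 75.7326/10 → 7 → H; chars DH.
Square: 3.4679/2 → 1, 5.7326/1 → 5; chars 15.
Subsquare: 1.4679/0.0833333 → 17 → r, 0.7326/0.0416667 → 17 → r; chars rr.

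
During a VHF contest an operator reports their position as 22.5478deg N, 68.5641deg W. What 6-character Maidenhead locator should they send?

FL52rn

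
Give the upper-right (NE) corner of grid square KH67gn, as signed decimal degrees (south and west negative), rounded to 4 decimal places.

Field K=10, H=7: +10·20° lon, +7·10° lat → SW at lon 20°, lat -20°.
Square 6, 7: +6·2° lon, +7·1° lat → SW at lon 32°, lat -13°.
Subsquare g=6, n=13: +6·0.0833333° lon, +13·0.0416667° lat → SW at lon 32.5°, lat -12.4583°.
Cell spans 0.0833333° lon × 0.0416667° lat. NE corner is SW corner plus one full cell.
latitude -12.4167, longitude 32.5833.

-12.4167, 32.5833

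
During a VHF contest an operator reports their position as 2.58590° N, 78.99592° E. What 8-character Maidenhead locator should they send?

MJ92lo90

Add 180° to longitude and 90° to latitude: 258.99592, 92.58590.
Field: 258.99592/20 → 12 → M, 92.58590/10 → 9 → J; chars MJ.
Square: 18.99592/2 → 9, 2.58590/1 → 2; chars 92.
Subsquare: 0.99592/0.0833333 → 11 → l, 0.58590/0.0416667 → 14 → o; chars lo.
Extended square: 0.07925/0.00833333 → 9, 0.00257/0.00416667 → 0; chars 90.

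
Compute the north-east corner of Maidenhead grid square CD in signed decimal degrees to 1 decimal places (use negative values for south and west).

Field C=2, D=3: +2·20° lon, +3·10° lat → SW at lon -140°, lat -60°.
Cell spans 20° lon × 10° lat. NE corner is SW corner plus one full cell.
latitude -50.0, longitude -120.0.

-50.0, -120.0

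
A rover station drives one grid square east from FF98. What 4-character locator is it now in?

Longitude square 9; +1 → 10, wraps to 0, carry into field.
Longitude field F = 5; +1 → 6 = G.
The latitude characters are unchanged.

GF08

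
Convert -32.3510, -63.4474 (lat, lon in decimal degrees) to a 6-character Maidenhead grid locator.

Add 180° to longitude and 90° to latitude: 116.5526, 57.6490.
Field: 116.5526/20 → 5 → F, 57.6490/10 → 5 → F; chars FF.
Square: 16.5526/2 → 8, 7.6490/1 → 7; chars 87.
Subsquare: 0.5526/0.0833333 → 6 → g, 0.6490/0.0416667 → 15 → p; chars gp.

FF87gp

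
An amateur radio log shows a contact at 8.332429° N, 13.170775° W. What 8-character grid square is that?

Add 180° to longitude and 90° to latitude: 166.82923, 98.33243.
Field: lon ⌊166.82923/20⌋ = 8 → I; lat ⌊98.33243/10⌋ = 9 → J.
Square: lon ⌊6.82923/2⌋ = 3; lat ⌊8.33243/1⌋ = 8.
Subsquare: lon ⌊0.82923/0.0833333⌋ = 9 → j; lat ⌊0.33243/0.0416667⌋ = 7 → h.
Extended square: lon ⌊0.07923/0.00833333⌋ = 9; lat ⌊0.04076/0.00416667⌋ = 9.

IJ38jh99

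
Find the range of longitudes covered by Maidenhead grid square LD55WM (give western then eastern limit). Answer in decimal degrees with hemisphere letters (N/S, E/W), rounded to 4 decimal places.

51.8333° E, 51.9167° E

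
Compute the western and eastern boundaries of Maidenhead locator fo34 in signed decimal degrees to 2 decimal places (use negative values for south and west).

-74.00, -72.00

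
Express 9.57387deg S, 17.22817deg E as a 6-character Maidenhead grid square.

Shift to the Maidenhead origin (180°W, 90°S): lon 197.2282, lat 80.4261.
Field: lon ⌊197.2282/20⌋ = 9 → J; lat ⌊80.4261/10⌋ = 8 → I.
Square: lon ⌊17.2282/2⌋ = 8; lat ⌊0.4261/1⌋ = 0.
Subsquare: lon ⌊1.2282/0.0833333⌋ = 14 → o; lat ⌊0.4261/0.0416667⌋ = 10 → k.

JI80ok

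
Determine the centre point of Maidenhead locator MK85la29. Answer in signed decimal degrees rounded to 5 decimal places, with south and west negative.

15.03958, 76.93750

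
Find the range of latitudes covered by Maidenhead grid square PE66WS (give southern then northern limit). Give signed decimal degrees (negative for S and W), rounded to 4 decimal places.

Field P=15, E=4: +15·20° lon, +4·10° lat → SW at lon 120°, lat -50°.
Square 6, 6: +6·2° lon, +6·1° lat → SW at lon 132°, lat -44°.
Subsquare w=22, s=18: +22·0.0833333° lon, +18·0.0416667° lat → SW at lon 133.833°, lat -43.25°.
Cell spans 0.0833333° lon × 0.0416667° lat.
south -43.2500, north -43.2083.

-43.2500, -43.2083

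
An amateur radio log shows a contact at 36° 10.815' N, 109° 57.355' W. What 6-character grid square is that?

Offset from 180°W / 90°S: lon 70.0441°, lat 126.1803°.
Field: 70.0441/20 → 3 → D, 126.1803/10 → 12 → M; chars DM.
Square: 10.0441/2 → 5, 6.1803/1 → 6; chars 56.
Subsquare: 0.0441/0.0833333 → 0 → a, 0.1803/0.0416667 → 4 → e; chars ae.

DM56ae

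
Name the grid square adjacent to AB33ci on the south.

AB33ch

Latitude subsquare i = 8; −1 → 7 = h.
The longitude characters are unchanged.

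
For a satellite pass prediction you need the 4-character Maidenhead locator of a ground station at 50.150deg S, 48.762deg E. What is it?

LD49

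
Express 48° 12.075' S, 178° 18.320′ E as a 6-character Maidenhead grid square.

RE91dt

Offset from 180°W / 90°S: lon 358.3053°, lat 41.7987°.
Field (20°×10°, letters A–R): lon ⌊358.3053/20⌋ = 17 → R; lat ⌊41.7987/10⌋ = 4 → E.
Square (2°×1°, digits 0–9): lon ⌊18.3053/2⌋ = 9; lat ⌊1.7987/1⌋ = 1.
Subsquare (5′×2.5′, letters a–x): lon ⌊0.3053/0.0833333⌋ = 3 → d; lat ⌊0.7987/0.0416667⌋ = 19 → t.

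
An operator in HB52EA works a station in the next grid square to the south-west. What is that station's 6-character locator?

HB51dx

Longitude subsquare e = 4; −1 → 3 = d.
Latitude subsquare a = 0; −1 → -1, wraps to 23 = x, carry into square.
Latitude square 2; −1 → 1.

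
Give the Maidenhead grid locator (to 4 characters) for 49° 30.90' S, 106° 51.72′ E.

OE30

Add 180° to longitude and 90° to latitude: 286.86, 40.48.
Field: lon ⌊286.86/20⌋ = 14 → O; lat ⌊40.48/10⌋ = 4 → E.
Square: lon ⌊6.86/2⌋ = 3; lat ⌊0.48/1⌋ = 0.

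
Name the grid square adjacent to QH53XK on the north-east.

QH63al

Longitude subsquare x = 23; +1 → 24, wraps to 0 = a, carry into square.
Longitude square 5; +1 → 6.
Latitude subsquare k = 10; +1 → 11 = l.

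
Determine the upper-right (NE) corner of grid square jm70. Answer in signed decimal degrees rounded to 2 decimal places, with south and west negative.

31.00, 16.00

Field J=9, M=12: +9·20° lon, +12·10° lat → SW at lon 0°, lat 30°.
Square 7, 0: +7·2° lon, +0·1° lat → SW at lon 14°, lat 30°.
Cell spans 2° lon × 1° lat. NE corner is SW corner plus one full cell.
latitude 31.00, longitude 16.00.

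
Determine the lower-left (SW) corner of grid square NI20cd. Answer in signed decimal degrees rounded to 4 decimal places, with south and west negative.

Field N=13, I=8: +13·20° lon, +8·10° lat → SW at lon 80°, lat -10°.
Square 2, 0: +2·2° lon, +0·1° lat → SW at lon 84°, lat -10°.
Subsquare c=2, d=3: +2·0.0833333° lon, +3·0.0416667° lat → SW at lon 84.1667°, lat -9.875°.
latitude -9.8750, longitude 84.1667.

-9.8750, 84.1667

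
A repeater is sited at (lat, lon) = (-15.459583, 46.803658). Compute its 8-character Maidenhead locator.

Add 180° to longitude and 90° to latitude: 226.80366, 74.54042.
Field (20°×10°, letters A–R): lon ⌊226.80366/20⌋ = 11 → L; lat ⌊74.54042/10⌋ = 7 → H.
Square (2°×1°, digits 0–9): lon ⌊6.80366/2⌋ = 3; lat ⌊4.54042/1⌋ = 4.
Subsquare (5′×2.5′, letters a–x): lon ⌊0.80366/0.0833333⌋ = 9 → j; lat ⌊0.54042/0.0416667⌋ = 12 → m.
Extended square (30″×15″, digits 0–9): lon ⌊0.05366/0.00833333⌋ = 6; lat ⌊0.04042/0.00416667⌋ = 9.

LH34jm69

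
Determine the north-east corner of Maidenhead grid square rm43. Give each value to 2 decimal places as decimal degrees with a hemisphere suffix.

Field R=17, M=12: +17·20° lon, +12·10° lat → SW at lon 160°, lat 30°.
Square 4, 3: +4·2° lon, +3·1° lat → SW at lon 168°, lat 33°.
Cell spans 2° lon × 1° lat. NE corner is SW corner plus one full cell.
latitude 34.00° N, longitude 170.00° E.

34.00° N, 170.00° E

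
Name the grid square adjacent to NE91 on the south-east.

OE00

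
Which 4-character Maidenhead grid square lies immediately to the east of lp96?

Longitude square 9; +1 → 10, wraps to 0, carry into field.
Longitude field L = 11; +1 → 12 = M.
The latitude characters are unchanged.

MP06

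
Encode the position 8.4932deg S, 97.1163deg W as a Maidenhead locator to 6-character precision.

Add 180° to longitude and 90° to latitude: 82.8837, 81.5068.
Field (20°×10°, letters A–R): lon ⌊82.8837/20⌋ = 4 → E; lat ⌊81.5068/10⌋ = 8 → I.
Square (2°×1°, digits 0–9): lon ⌊2.8837/2⌋ = 1; lat ⌊1.5068/1⌋ = 1.
Subsquare (5′×2.5′, letters a–x): lon ⌊0.8837/0.0833333⌋ = 10 → k; lat ⌊0.5068/0.0416667⌋ = 12 → m.

EI11km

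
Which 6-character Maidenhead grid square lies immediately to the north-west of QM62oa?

Longitude subsquare o = 14; −1 → 13 = n.
Latitude subsquare a = 0; +1 → 1 = b.

QM62nb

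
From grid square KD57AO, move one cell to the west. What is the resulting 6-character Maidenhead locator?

Longitude subsquare a = 0; −1 → -1, wraps to 23 = x, carry into square.
Longitude square 5; −1 → 4.
The latitude characters are unchanged.

KD47xo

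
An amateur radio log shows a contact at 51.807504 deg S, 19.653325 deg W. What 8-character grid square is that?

Offset from 180°W / 90°S: lon 160.34668°, lat 38.19250°.
Field (20°×10°, letters A–R): lon ⌊160.34668/20⌋ = 8 → I; lat ⌊38.19250/10⌋ = 3 → D.
Square (2°×1°, digits 0–9): lon ⌊0.34668/2⌋ = 0; lat ⌊8.19250/1⌋ = 8.
Subsquare (5′×2.5′, letters a–x): lon ⌊0.34668/0.0833333⌋ = 4 → e; lat ⌊0.19250/0.0416667⌋ = 4 → e.
Extended square (30″×15″, digits 0–9): lon ⌊0.01334/0.00833333⌋ = 1; lat ⌊0.02583/0.00416667⌋ = 6.

ID08ee16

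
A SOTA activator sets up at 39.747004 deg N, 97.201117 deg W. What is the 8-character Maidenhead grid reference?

EM19jr59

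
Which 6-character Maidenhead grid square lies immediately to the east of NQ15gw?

NQ15hw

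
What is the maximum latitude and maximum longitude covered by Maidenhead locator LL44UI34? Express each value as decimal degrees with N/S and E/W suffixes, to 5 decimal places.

Field L=11, L=11: +11·20° lon, +11·10° lat → SW at lon 40°, lat 20°.
Square 4, 4: +4·2° lon, +4·1° lat → SW at lon 48°, lat 24°.
Subsquare u=20, i=8: +20·0.0833333° lon, +8·0.0416667° lat → SW at lon 49.6667°, lat 24.3333°.
Extended square 3, 4: +3·0.00833333° lon, +4·0.00416667° lat → SW at lon 49.6917°, lat 24.35°.
Cell spans 0.00833333° lon × 0.00416667° lat. NE corner is SW corner plus one full cell.
latitude 24.35417° N, longitude 49.70000° E.

24.35417° N, 49.70000° E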